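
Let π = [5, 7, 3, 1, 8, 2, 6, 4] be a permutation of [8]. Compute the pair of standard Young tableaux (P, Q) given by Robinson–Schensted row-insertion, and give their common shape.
P = [1, 2, 4] / [3, 6, 8] / [5, 7];  Q = [1, 2, 5] / [3, 6, 7] / [4, 8];  common shape = (3, 3, 2)

Row-insert the values π_1, π_2, … into P one at a time, bumping the leftmost entry strictly greater than the inserted value down to the next row. The recording tableau Q records, in position (i, j), the step at which that cell was added to P.
  Insert 5 (step 1): P = [5];  Q = [1]
  Insert 7 (step 2): P = [5, 7];  Q = [1, 2]
  Insert 3 (step 3): P = [3, 7] / [5];  Q = [1, 2] / [3]
  Insert 1 (step 4): P = [1, 7] / [3] / [5];  Q = [1, 2] / [3] / [4]
  Insert 8 (step 5): P = [1, 7, 8] / [3] / [5];  Q = [1, 2, 5] / [3] / [4]
  Insert 2 (step 6): P = [1, 2, 8] / [3, 7] / [5];  Q = [1, 2, 5] / [3, 6] / [4]
  Insert 6 (step 7): P = [1, 2, 6] / [3, 7, 8] / [5];  Q = [1, 2, 5] / [3, 6, 7] / [4]
  Insert 4 (step 8): P = [1, 2, 4] / [3, 6, 8] / [5, 7];  Q = [1, 2, 5] / [3, 6, 7] / [4, 8]
Final shape: (3, 3, 2).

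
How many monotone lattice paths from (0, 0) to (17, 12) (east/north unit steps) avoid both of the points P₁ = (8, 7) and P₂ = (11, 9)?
Number of paths = 30309825

Inclusion–exclusion. Total paths: C(29, 17) = 51895935. Through P₁: C(15, 8)·C(14, 9) = 12882870. Through P₂: C(20, 11)·C(9, 6) = 14108640. Since P₁ is strictly southwest of P₂, a monotone path through both must visit P₁ then P₂; paths through both = C(15, 8)·C(5, 3)·C(9, 6) = 5405400. Avoid both = 51895935 − 12882870 − 14108640 + 5405400 = 30309825.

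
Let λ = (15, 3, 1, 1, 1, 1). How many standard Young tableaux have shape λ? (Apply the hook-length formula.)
# SYT of shape (15, 3, 1, 1, 1, 1) = 1662804

Hook-length formula: f^λ = n! / Π hook(c), product over all cells c of the Young diagram. For λ = (15, 3, 1, 1, 1, 1), n = 22 boxes. Hook lengths by row (left-to-right, top-to-bottom): [20, 15, 14, 12, 11, 10, 9, 8, 7, 6, 5, 4, 3, 2, 1]; [7, 2, 1]; [4]; [3]; [2]; [1]. Product of hooks = 675967057920000. So f^λ = 22! / 675967057920000 = 1124000727777607680000 / 675967057920000 = 1662804.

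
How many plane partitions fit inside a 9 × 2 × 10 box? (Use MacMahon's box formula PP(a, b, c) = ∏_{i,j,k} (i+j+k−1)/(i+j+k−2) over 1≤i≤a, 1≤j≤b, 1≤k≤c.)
PP(9, 2, 10) = 1551580888

Evaluate the triple product over i = 1..9, j = 1..2, k = 1..10. The factors are (2/1) · (3/2) · (4/3) · (5/4) · (6/5) · (7/6) · (8/7) · (9/8) · … (180 factors total). The numerators and denominators telescope so the product is an integer; carrying out the multiplication exactly gives PP(9, 2, 10) = 1551580888.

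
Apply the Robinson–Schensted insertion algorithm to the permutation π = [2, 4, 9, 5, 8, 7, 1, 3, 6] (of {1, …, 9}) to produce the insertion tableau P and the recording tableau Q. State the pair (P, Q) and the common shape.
P = [1, 3, 5, 6] / [2, 4, 7] / [8] / [9];  Q = [1, 2, 3, 5] / [4, 8, 9] / [6] / [7];  common shape = (4, 3, 1, 1)

Row-insert the values π_1, π_2, … into P one at a time, bumping the leftmost entry strictly greater than the inserted value down to the next row. The recording tableau Q records, in position (i, j), the step at which that cell was added to P.
  Insert 2 (step 1): P = [2];  Q = [1]
  Insert 4 (step 2): P = [2, 4];  Q = [1, 2]
  Insert 9 (step 3): P = [2, 4, 9];  Q = [1, 2, 3]
  Insert 5 (step 4): P = [2, 4, 5] / [9];  Q = [1, 2, 3] / [4]
  Insert 8 (step 5): P = [2, 4, 5, 8] / [9];  Q = [1, 2, 3, 5] / [4]
  Insert 7 (step 6): P = [2, 4, 5, 7] / [8] / [9];  Q = [1, 2, 3, 5] / [4] / [6]
  Insert 1 (step 7): P = [1, 4, 5, 7] / [2] / [8] / [9];  Q = [1, 2, 3, 5] / [4] / [6] / [7]
  Insert 3 (step 8): P = [1, 3, 5, 7] / [2, 4] / [8] / [9];  Q = [1, 2, 3, 5] / [4, 8] / [6] / [7]
  Insert 6 (step 9): P = [1, 3, 5, 6] / [2, 4, 7] / [8] / [9];  Q = [1, 2, 3, 5] / [4, 8, 9] / [6] / [7]
Final shape: (4, 3, 1, 1).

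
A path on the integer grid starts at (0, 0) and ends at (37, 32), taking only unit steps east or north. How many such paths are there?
Number of paths = 47249626017378270486

A monotone lattice path from (0, 0) to (37, 32) consists of 37 east steps and 32 north steps in some order, so it is determined by which 37 of the 69 steps are east. The count is C(69, 37) = 47249626017378270486.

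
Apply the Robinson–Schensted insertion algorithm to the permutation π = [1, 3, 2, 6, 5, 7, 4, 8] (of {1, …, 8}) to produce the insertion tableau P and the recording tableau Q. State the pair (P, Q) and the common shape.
P = [1, 2, 4, 7, 8] / [3, 5] / [6];  Q = [1, 2, 4, 6, 8] / [3, 5] / [7];  common shape = (5, 2, 1)

Row-insert the values π_1, π_2, … into P one at a time, bumping the leftmost entry strictly greater than the inserted value down to the next row. The recording tableau Q records, in position (i, j), the step at which that cell was added to P.
  Insert 1 (step 1): P = [1];  Q = [1]
  Insert 3 (step 2): P = [1, 3];  Q = [1, 2]
  Insert 2 (step 3): P = [1, 2] / [3];  Q = [1, 2] / [3]
  Insert 6 (step 4): P = [1, 2, 6] / [3];  Q = [1, 2, 4] / [3]
  Insert 5 (step 5): P = [1, 2, 5] / [3, 6];  Q = [1, 2, 4] / [3, 5]
  Insert 7 (step 6): P = [1, 2, 5, 7] / [3, 6];  Q = [1, 2, 4, 6] / [3, 5]
  Insert 4 (step 7): P = [1, 2, 4, 7] / [3, 5] / [6];  Q = [1, 2, 4, 6] / [3, 5] / [7]
  Insert 8 (step 8): P = [1, 2, 4, 7, 8] / [3, 5] / [6];  Q = [1, 2, 4, 6, 8] / [3, 5] / [7]
Final shape: (5, 2, 1).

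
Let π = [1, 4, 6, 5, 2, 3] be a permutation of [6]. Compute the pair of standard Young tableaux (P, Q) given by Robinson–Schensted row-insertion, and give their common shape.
P = [1, 2, 3] / [4, 5] / [6];  Q = [1, 2, 3] / [4, 6] / [5];  common shape = (3, 2, 1)

Row-insert the values π_1, π_2, … into P one at a time, bumping the leftmost entry strictly greater than the inserted value down to the next row. The recording tableau Q records, in position (i, j), the step at which that cell was added to P.
  Insert 1 (step 1): P = [1];  Q = [1]
  Insert 4 (step 2): P = [1, 4];  Q = [1, 2]
  Insert 6 (step 3): P = [1, 4, 6];  Q = [1, 2, 3]
  Insert 5 (step 4): P = [1, 4, 5] / [6];  Q = [1, 2, 3] / [4]
  Insert 2 (step 5): P = [1, 2, 5] / [4] / [6];  Q = [1, 2, 3] / [4] / [5]
  Insert 3 (step 6): P = [1, 2, 3] / [4, 5] / [6];  Q = [1, 2, 3] / [4, 6] / [5]
Final shape: (3, 2, 1).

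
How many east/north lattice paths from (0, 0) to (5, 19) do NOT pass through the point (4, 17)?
Number of paths = 24549

Total paths from (0, 0) to (5, 19): C(24, 5) = 42504. Paths through (4, 17): (paths (0, 0) → (4, 17)) × (paths (4, 17) → (5, 19)) = C(21, 4) · C(3, 1) = 5985 · 3 = 17955. Avoidance count = 42504 − 17955 = 24549.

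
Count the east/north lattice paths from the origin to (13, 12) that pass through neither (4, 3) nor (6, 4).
Number of paths = 2822925

Inclusion–exclusion. Total paths: C(25, 13) = 5200300. Through P₁: C(7, 4)·C(18, 9) = 1701700. Through P₂: C(10, 6)·C(15, 7) = 1351350. Since P₁ is strictly southwest of P₂, a monotone path through both must visit P₁ then P₂; paths through both = C(7, 4)·C(3, 2)·C(15, 7) = 675675. Avoid both = 5200300 − 1701700 − 1351350 + 675675 = 2822925.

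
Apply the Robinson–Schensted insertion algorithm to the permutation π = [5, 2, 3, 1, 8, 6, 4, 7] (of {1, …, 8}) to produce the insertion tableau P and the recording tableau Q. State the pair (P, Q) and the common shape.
P = [1, 3, 4, 7] / [2, 6] / [5, 8];  Q = [1, 3, 5, 8] / [2, 6] / [4, 7];  common shape = (4, 2, 2)

Row-insert the values π_1, π_2, … into P one at a time, bumping the leftmost entry strictly greater than the inserted value down to the next row. The recording tableau Q records, in position (i, j), the step at which that cell was added to P.
  Insert 5 (step 1): P = [5];  Q = [1]
  Insert 2 (step 2): P = [2] / [5];  Q = [1] / [2]
  Insert 3 (step 3): P = [2, 3] / [5];  Q = [1, 3] / [2]
  Insert 1 (step 4): P = [1, 3] / [2] / [5];  Q = [1, 3] / [2] / [4]
  Insert 8 (step 5): P = [1, 3, 8] / [2] / [5];  Q = [1, 3, 5] / [2] / [4]
  Insert 6 (step 6): P = [1, 3, 6] / [2, 8] / [5];  Q = [1, 3, 5] / [2, 6] / [4]
  Insert 4 (step 7): P = [1, 3, 4] / [2, 6] / [5, 8];  Q = [1, 3, 5] / [2, 6] / [4, 7]
  Insert 7 (step 8): P = [1, 3, 4, 7] / [2, 6] / [5, 8];  Q = [1, 3, 5, 8] / [2, 6] / [4, 7]
Final shape: (4, 2, 2).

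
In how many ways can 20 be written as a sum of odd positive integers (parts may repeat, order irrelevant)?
p_odd(20) = 64

Enumerate partitions using only odd parts via the recurrence o(n, m) = o(n, m−2) + o(n−m, m) over odd m, starting from the largest odd part ≤ n. This gives p_odd(20) = 64. (Euler's theorem: equals the count of distinct-part partitions.)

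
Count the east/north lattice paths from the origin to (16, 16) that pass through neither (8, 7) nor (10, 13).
Number of paths = 363679116

Inclusion–exclusion. Total paths: C(32, 16) = 601080390. Through P₁: C(15, 8)·C(17, 8) = 156434850. Through P₂: C(23, 10)·C(9, 6) = 96101544. Since P₁ is strictly southwest of P₂, a monotone path through both must visit P₁ then P₂; paths through both = C(15, 8)·C(8, 2)·C(9, 6) = 15135120. Avoid both = 601080390 − 156434850 − 96101544 + 15135120 = 363679116.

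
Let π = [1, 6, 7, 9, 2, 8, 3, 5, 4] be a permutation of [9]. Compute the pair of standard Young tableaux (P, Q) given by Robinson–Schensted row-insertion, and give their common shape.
P = [1, 2, 3, 4] / [5, 7, 8] / [6] / [9];  Q = [1, 2, 3, 4] / [5, 6, 8] / [7] / [9];  common shape = (4, 3, 1, 1)

Row-insert the values π_1, π_2, … into P one at a time, bumping the leftmost entry strictly greater than the inserted value down to the next row. The recording tableau Q records, in position (i, j), the step at which that cell was added to P.
  Insert 1 (step 1): P = [1];  Q = [1]
  Insert 6 (step 2): P = [1, 6];  Q = [1, 2]
  Insert 7 (step 3): P = [1, 6, 7];  Q = [1, 2, 3]
  Insert 9 (step 4): P = [1, 6, 7, 9];  Q = [1, 2, 3, 4]
  Insert 2 (step 5): P = [1, 2, 7, 9] / [6];  Q = [1, 2, 3, 4] / [5]
  Insert 8 (step 6): P = [1, 2, 7, 8] / [6, 9];  Q = [1, 2, 3, 4] / [5, 6]
  Insert 3 (step 7): P = [1, 2, 3, 8] / [6, 7] / [9];  Q = [1, 2, 3, 4] / [5, 6] / [7]
  Insert 5 (step 8): P = [1, 2, 3, 5] / [6, 7, 8] / [9];  Q = [1, 2, 3, 4] / [5, 6, 8] / [7]
  Insert 4 (step 9): P = [1, 2, 3, 4] / [5, 7, 8] / [6] / [9];  Q = [1, 2, 3, 4] / [5, 6, 8] / [7] / [9]
Final shape: (4, 3, 1, 1).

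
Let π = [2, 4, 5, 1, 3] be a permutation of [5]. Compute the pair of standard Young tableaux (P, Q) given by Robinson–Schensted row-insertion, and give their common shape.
P = [1, 3, 5] / [2, 4];  Q = [1, 2, 3] / [4, 5];  common shape = (3, 2)

Row-insert the values π_1, π_2, … into P one at a time, bumping the leftmost entry strictly greater than the inserted value down to the next row. The recording tableau Q records, in position (i, j), the step at which that cell was added to P.
  Insert 2 (step 1): P = [2];  Q = [1]
  Insert 4 (step 2): P = [2, 4];  Q = [1, 2]
  Insert 5 (step 3): P = [2, 4, 5];  Q = [1, 2, 3]
  Insert 1 (step 4): P = [1, 4, 5] / [2];  Q = [1, 2, 3] / [4]
  Insert 3 (step 5): P = [1, 3, 5] / [2, 4];  Q = [1, 2, 3] / [4, 5]
Final shape: (3, 2).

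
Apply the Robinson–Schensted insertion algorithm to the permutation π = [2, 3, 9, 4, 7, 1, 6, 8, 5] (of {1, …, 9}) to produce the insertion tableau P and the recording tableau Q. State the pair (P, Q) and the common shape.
P = [1, 3, 4, 5, 8] / [2, 6] / [7] / [9];  Q = [1, 2, 3, 5, 8] / [4, 7] / [6] / [9];  common shape = (5, 2, 1, 1)

Row-insert the values π_1, π_2, … into P one at a time, bumping the leftmost entry strictly greater than the inserted value down to the next row. The recording tableau Q records, in position (i, j), the step at which that cell was added to P.
  Insert 2 (step 1): P = [2];  Q = [1]
  Insert 3 (step 2): P = [2, 3];  Q = [1, 2]
  Insert 9 (step 3): P = [2, 3, 9];  Q = [1, 2, 3]
  Insert 4 (step 4): P = [2, 3, 4] / [9];  Q = [1, 2, 3] / [4]
  Insert 7 (step 5): P = [2, 3, 4, 7] / [9];  Q = [1, 2, 3, 5] / [4]
  Insert 1 (step 6): P = [1, 3, 4, 7] / [2] / [9];  Q = [1, 2, 3, 5] / [4] / [6]
  Insert 6 (step 7): P = [1, 3, 4, 6] / [2, 7] / [9];  Q = [1, 2, 3, 5] / [4, 7] / [6]
  Insert 8 (step 8): P = [1, 3, 4, 6, 8] / [2, 7] / [9];  Q = [1, 2, 3, 5, 8] / [4, 7] / [6]
  Insert 5 (step 9): P = [1, 3, 4, 5, 8] / [2, 6] / [7] / [9];  Q = [1, 2, 3, 5, 8] / [4, 7] / [6] / [9]
Final shape: (5, 2, 1, 1).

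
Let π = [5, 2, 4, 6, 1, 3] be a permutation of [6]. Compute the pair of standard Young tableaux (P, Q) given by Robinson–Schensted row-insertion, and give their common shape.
P = [1, 3, 6] / [2, 4] / [5];  Q = [1, 3, 4] / [2, 6] / [5];  common shape = (3, 2, 1)

Row-insert the values π_1, π_2, … into P one at a time, bumping the leftmost entry strictly greater than the inserted value down to the next row. The recording tableau Q records, in position (i, j), the step at which that cell was added to P.
  Insert 5 (step 1): P = [5];  Q = [1]
  Insert 2 (step 2): P = [2] / [5];  Q = [1] / [2]
  Insert 4 (step 3): P = [2, 4] / [5];  Q = [1, 3] / [2]
  Insert 6 (step 4): P = [2, 4, 6] / [5];  Q = [1, 3, 4] / [2]
  Insert 1 (step 5): P = [1, 4, 6] / [2] / [5];  Q = [1, 3, 4] / [2] / [5]
  Insert 3 (step 6): P = [1, 3, 6] / [2, 4] / [5];  Q = [1, 3, 4] / [2, 6] / [5]
Final shape: (3, 2, 1).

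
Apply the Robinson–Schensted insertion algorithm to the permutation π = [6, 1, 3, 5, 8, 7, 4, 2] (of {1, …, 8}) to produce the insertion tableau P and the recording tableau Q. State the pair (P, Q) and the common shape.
P = [1, 2, 4, 7] / [3, 8] / [5] / [6];  Q = [1, 3, 4, 5] / [2, 6] / [7] / [8];  common shape = (4, 2, 1, 1)

Row-insert the values π_1, π_2, … into P one at a time, bumping the leftmost entry strictly greater than the inserted value down to the next row. The recording tableau Q records, in position (i, j), the step at which that cell was added to P.
  Insert 6 (step 1): P = [6];  Q = [1]
  Insert 1 (step 2): P = [1] / [6];  Q = [1] / [2]
  Insert 3 (step 3): P = [1, 3] / [6];  Q = [1, 3] / [2]
  Insert 5 (step 4): P = [1, 3, 5] / [6];  Q = [1, 3, 4] / [2]
  Insert 8 (step 5): P = [1, 3, 5, 8] / [6];  Q = [1, 3, 4, 5] / [2]
  Insert 7 (step 6): P = [1, 3, 5, 7] / [6, 8];  Q = [1, 3, 4, 5] / [2, 6]
  Insert 4 (step 7): P = [1, 3, 4, 7] / [5, 8] / [6];  Q = [1, 3, 4, 5] / [2, 6] / [7]
  Insert 2 (step 8): P = [1, 2, 4, 7] / [3, 8] / [5] / [6];  Q = [1, 3, 4, 5] / [2, 6] / [7] / [8]
Final shape: (4, 2, 1, 1).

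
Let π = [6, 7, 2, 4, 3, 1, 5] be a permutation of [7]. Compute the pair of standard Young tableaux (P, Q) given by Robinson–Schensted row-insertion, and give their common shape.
P = [1, 3, 5] / [2, 7] / [4] / [6];  Q = [1, 2, 7] / [3, 4] / [5] / [6];  common shape = (3, 2, 1, 1)

Row-insert the values π_1, π_2, … into P one at a time, bumping the leftmost entry strictly greater than the inserted value down to the next row. The recording tableau Q records, in position (i, j), the step at which that cell was added to P.
  Insert 6 (step 1): P = [6];  Q = [1]
  Insert 7 (step 2): P = [6, 7];  Q = [1, 2]
  Insert 2 (step 3): P = [2, 7] / [6];  Q = [1, 2] / [3]
  Insert 4 (step 4): P = [2, 4] / [6, 7];  Q = [1, 2] / [3, 4]
  Insert 3 (step 5): P = [2, 3] / [4, 7] / [6];  Q = [1, 2] / [3, 4] / [5]
  Insert 1 (step 6): P = [1, 3] / [2, 7] / [4] / [6];  Q = [1, 2] / [3, 4] / [5] / [6]
  Insert 5 (step 7): P = [1, 3, 5] / [2, 7] / [4] / [6];  Q = [1, 2, 7] / [3, 4] / [5] / [6]
Final shape: (3, 2, 1, 1).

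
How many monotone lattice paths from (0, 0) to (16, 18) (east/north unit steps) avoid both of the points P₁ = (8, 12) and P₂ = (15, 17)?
Number of paths = 893764560

Inclusion–exclusion. Total paths: C(34, 16) = 2203961430. Through P₁: C(20, 8)·C(14, 8) = 378287910. Through P₂: C(32, 15)·C(2, 1) = 1131445440. Since P₁ is strictly southwest of P₂, a monotone path through both must visit P₁ then P₂; paths through both = C(20, 8)·C(12, 7)·C(2, 1) = 199536480. Avoid both = 2203961430 − 378287910 − 1131445440 + 199536480 = 893764560.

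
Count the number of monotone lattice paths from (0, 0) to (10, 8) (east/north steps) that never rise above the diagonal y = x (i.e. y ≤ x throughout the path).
Number of paths = 11934

By the reflection principle (André's argument), the number of monotone paths to (10, 8) with n ≤ m that never go above y = x is C(18, 10) − C(18, 11) = 43758 − 31824 = 11934.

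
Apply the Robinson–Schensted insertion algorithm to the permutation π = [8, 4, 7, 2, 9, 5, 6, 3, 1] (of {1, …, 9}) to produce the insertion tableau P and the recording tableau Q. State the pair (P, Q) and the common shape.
P = [1, 3, 6] / [2, 5, 9] / [4] / [7] / [8];  Q = [1, 3, 5] / [2, 6, 7] / [4] / [8] / [9];  common shape = (3, 3, 1, 1, 1)

Row-insert the values π_1, π_2, … into P one at a time, bumping the leftmost entry strictly greater than the inserted value down to the next row. The recording tableau Q records, in position (i, j), the step at which that cell was added to P.
  Insert 8 (step 1): P = [8];  Q = [1]
  Insert 4 (step 2): P = [4] / [8];  Q = [1] / [2]
  Insert 7 (step 3): P = [4, 7] / [8];  Q = [1, 3] / [2]
  Insert 2 (step 4): P = [2, 7] / [4] / [8];  Q = [1, 3] / [2] / [4]
  Insert 9 (step 5): P = [2, 7, 9] / [4] / [8];  Q = [1, 3, 5] / [2] / [4]
  Insert 5 (step 6): P = [2, 5, 9] / [4, 7] / [8];  Q = [1, 3, 5] / [2, 6] / [4]
  Insert 6 (step 7): P = [2, 5, 6] / [4, 7, 9] / [8];  Q = [1, 3, 5] / [2, 6, 7] / [4]
  Insert 3 (step 8): P = [2, 3, 6] / [4, 5, 9] / [7] / [8];  Q = [1, 3, 5] / [2, 6, 7] / [4] / [8]
  Insert 1 (step 9): P = [1, 3, 6] / [2, 5, 9] / [4] / [7] / [8];  Q = [1, 3, 5] / [2, 6, 7] / [4] / [8] / [9]
Final shape: (3, 3, 1, 1, 1).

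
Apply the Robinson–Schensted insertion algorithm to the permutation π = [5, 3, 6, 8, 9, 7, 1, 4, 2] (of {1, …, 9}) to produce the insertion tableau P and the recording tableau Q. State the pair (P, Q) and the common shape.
P = [1, 2, 7, 9] / [3, 4] / [5, 6] / [8];  Q = [1, 3, 4, 5] / [2, 6] / [7, 8] / [9];  common shape = (4, 2, 2, 1)

Row-insert the values π_1, π_2, … into P one at a time, bumping the leftmost entry strictly greater than the inserted value down to the next row. The recording tableau Q records, in position (i, j), the step at which that cell was added to P.
  Insert 5 (step 1): P = [5];  Q = [1]
  Insert 3 (step 2): P = [3] / [5];  Q = [1] / [2]
  Insert 6 (step 3): P = [3, 6] / [5];  Q = [1, 3] / [2]
  Insert 8 (step 4): P = [3, 6, 8] / [5];  Q = [1, 3, 4] / [2]
  Insert 9 (step 5): P = [3, 6, 8, 9] / [5];  Q = [1, 3, 4, 5] / [2]
  Insert 7 (step 6): P = [3, 6, 7, 9] / [5, 8];  Q = [1, 3, 4, 5] / [2, 6]
  Insert 1 (step 7): P = [1, 6, 7, 9] / [3, 8] / [5];  Q = [1, 3, 4, 5] / [2, 6] / [7]
  Insert 4 (step 8): P = [1, 4, 7, 9] / [3, 6] / [5, 8];  Q = [1, 3, 4, 5] / [2, 6] / [7, 8]
  Insert 2 (step 9): P = [1, 2, 7, 9] / [3, 4] / [5, 6] / [8];  Q = [1, 3, 4, 5] / [2, 6] / [7, 8] / [9]
Final shape: (4, 2, 2, 1).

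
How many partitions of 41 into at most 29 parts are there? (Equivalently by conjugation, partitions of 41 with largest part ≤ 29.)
p(41, parts ≤ 29) = 44388

Use the recurrence p(n, m) = p(n, m−1) + p(n−m, m): either the largest part is < m (count p(n, m−1)) or the largest part is exactly m (remove one copy of m, count p(n−m, m)). With p(0, ·) = 1 this gives p(41, parts ≤ 29) = 44388. (By conjugating Young diagrams, this also counts partitions of 41 into at most 29 parts.)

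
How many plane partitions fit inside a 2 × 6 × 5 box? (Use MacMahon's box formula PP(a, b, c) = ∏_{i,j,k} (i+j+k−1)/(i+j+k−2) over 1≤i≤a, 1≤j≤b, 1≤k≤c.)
PP(2, 6, 5) = 60984

Evaluate the triple product over i = 1..2, j = 1..6, k = 1..5. The factors are (2/1) · (3/2) · (4/3) · (5/4) · (6/5) · (3/2) · (4/3) · (5/4) · … (60 factors total). The numerators and denominators telescope so the product is an integer; carrying out the multiplication exactly gives PP(2, 6, 5) = 60984.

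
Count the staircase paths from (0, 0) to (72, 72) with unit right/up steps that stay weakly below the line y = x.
C_72 = 20276890389709399862928998568254641025700

These NE paths below the diagonal are counted by the Catalan number C_n = (1/(n + 1)) · C(2n, n). For n = 72: C_72 = (1/73) · C(144, 72) = 1480212998448786189993816895482588794876100/73 = 20276890389709399862928998568254641025700.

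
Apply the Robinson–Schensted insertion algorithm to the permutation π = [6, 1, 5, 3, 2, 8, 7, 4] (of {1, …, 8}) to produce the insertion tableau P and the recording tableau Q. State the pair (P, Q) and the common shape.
P = [1, 2, 4] / [3, 7] / [5, 8] / [6];  Q = [1, 3, 6] / [2, 7] / [4, 8] / [5];  common shape = (3, 2, 2, 1)

Row-insert the values π_1, π_2, … into P one at a time, bumping the leftmost entry strictly greater than the inserted value down to the next row. The recording tableau Q records, in position (i, j), the step at which that cell was added to P.
  Insert 6 (step 1): P = [6];  Q = [1]
  Insert 1 (step 2): P = [1] / [6];  Q = [1] / [2]
  Insert 5 (step 3): P = [1, 5] / [6];  Q = [1, 3] / [2]
  Insert 3 (step 4): P = [1, 3] / [5] / [6];  Q = [1, 3] / [2] / [4]
  Insert 2 (step 5): P = [1, 2] / [3] / [5] / [6];  Q = [1, 3] / [2] / [4] / [5]
  Insert 8 (step 6): P = [1, 2, 8] / [3] / [5] / [6];  Q = [1, 3, 6] / [2] / [4] / [5]
  Insert 7 (step 7): P = [1, 2, 7] / [3, 8] / [5] / [6];  Q = [1, 3, 6] / [2, 7] / [4] / [5]
  Insert 4 (step 8): P = [1, 2, 4] / [3, 7] / [5, 8] / [6];  Q = [1, 3, 6] / [2, 7] / [4, 8] / [5]
Final shape: (3, 2, 2, 1).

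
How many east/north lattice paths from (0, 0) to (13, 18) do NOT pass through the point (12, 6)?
Number of paths = 206011743

Total paths from (0, 0) to (13, 18): C(31, 13) = 206253075. Paths through (12, 6): (paths (0, 0) → (12, 6)) × (paths (12, 6) → (13, 18)) = C(18, 12) · C(13, 1) = 18564 · 13 = 241332. Avoidance count = 206253075 − 241332 = 206011743.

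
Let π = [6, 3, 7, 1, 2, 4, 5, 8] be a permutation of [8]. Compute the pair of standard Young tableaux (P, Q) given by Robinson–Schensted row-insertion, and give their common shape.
P = [1, 2, 4, 5, 8] / [3, 7] / [6];  Q = [1, 3, 6, 7, 8] / [2, 5] / [4];  common shape = (5, 2, 1)

Row-insert the values π_1, π_2, … into P one at a time, bumping the leftmost entry strictly greater than the inserted value down to the next row. The recording tableau Q records, in position (i, j), the step at which that cell was added to P.
  Insert 6 (step 1): P = [6];  Q = [1]
  Insert 3 (step 2): P = [3] / [6];  Q = [1] / [2]
  Insert 7 (step 3): P = [3, 7] / [6];  Q = [1, 3] / [2]
  Insert 1 (step 4): P = [1, 7] / [3] / [6];  Q = [1, 3] / [2] / [4]
  Insert 2 (step 5): P = [1, 2] / [3, 7] / [6];  Q = [1, 3] / [2, 5] / [4]
  Insert 4 (step 6): P = [1, 2, 4] / [3, 7] / [6];  Q = [1, 3, 6] / [2, 5] / [4]
  Insert 5 (step 7): P = [1, 2, 4, 5] / [3, 7] / [6];  Q = [1, 3, 6, 7] / [2, 5] / [4]
  Insert 8 (step 8): P = [1, 2, 4, 5, 8] / [3, 7] / [6];  Q = [1, 3, 6, 7, 8] / [2, 5] / [4]
Final shape: (5, 2, 1).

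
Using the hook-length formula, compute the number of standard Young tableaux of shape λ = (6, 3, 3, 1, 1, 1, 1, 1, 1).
# SYT of shape (6, 3, 3, 1, 1, 1, 1, 1, 1) = 2333760

Hook-length formula: f^λ = n! / Π hook(c), product over all cells c of the Young diagram. For λ = (6, 3, 3, 1, 1, 1, 1, 1, 1), n = 18 boxes. Hook lengths by row (left-to-right, top-to-bottom): [14, 7, 6, 3, 2, 1]; [10, 3, 2]; [9, 2, 1]; [6]; [5]; [4]; [3]; [2]; [1]. Product of hooks = 2743372800. So f^λ = 18! / 2743372800 = 6402373705728000 / 2743372800 = 2333760.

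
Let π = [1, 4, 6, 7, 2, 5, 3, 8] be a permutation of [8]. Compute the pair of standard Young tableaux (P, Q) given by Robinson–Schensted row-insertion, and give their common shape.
P = [1, 2, 3, 7, 8] / [4, 5] / [6];  Q = [1, 2, 3, 4, 8] / [5, 6] / [7];  common shape = (5, 2, 1)

Row-insert the values π_1, π_2, … into P one at a time, bumping the leftmost entry strictly greater than the inserted value down to the next row. The recording tableau Q records, in position (i, j), the step at which that cell was added to P.
  Insert 1 (step 1): P = [1];  Q = [1]
  Insert 4 (step 2): P = [1, 4];  Q = [1, 2]
  Insert 6 (step 3): P = [1, 4, 6];  Q = [1, 2, 3]
  Insert 7 (step 4): P = [1, 4, 6, 7];  Q = [1, 2, 3, 4]
  Insert 2 (step 5): P = [1, 2, 6, 7] / [4];  Q = [1, 2, 3, 4] / [5]
  Insert 5 (step 6): P = [1, 2, 5, 7] / [4, 6];  Q = [1, 2, 3, 4] / [5, 6]
  Insert 3 (step 7): P = [1, 2, 3, 7] / [4, 5] / [6];  Q = [1, 2, 3, 4] / [5, 6] / [7]
  Insert 8 (step 8): P = [1, 2, 3, 7, 8] / [4, 5] / [6];  Q = [1, 2, 3, 4, 8] / [5, 6] / [7]
Final shape: (5, 2, 1).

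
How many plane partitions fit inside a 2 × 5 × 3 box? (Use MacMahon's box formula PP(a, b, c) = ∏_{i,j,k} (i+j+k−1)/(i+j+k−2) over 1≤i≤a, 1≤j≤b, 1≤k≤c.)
PP(2, 5, 3) = 1176

Evaluate the triple product over i = 1..2, j = 1..5, k = 1..3. The factors are (2/1) · (3/2) · (4/3) · (3/2) · (4/3) · (5/4) · (4/3) · (5/4) · … (30 factors total). The numerators and denominators telescope so the product is an integer; carrying out the multiplication exactly gives PP(2, 5, 3) = 1176.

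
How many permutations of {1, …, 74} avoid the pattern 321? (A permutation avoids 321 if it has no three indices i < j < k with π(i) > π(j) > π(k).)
C_74 = 311496878311103321137536291518809134027240

These 321-avoiding permutations are counted by the Catalan number C_n = (1/(n + 1)) · C(2n, n). For n = 74: C_74 = (1/75) · C(148, 74) = 23362265873332749085315221863910685052043000/75 = 311496878311103321137536291518809134027240.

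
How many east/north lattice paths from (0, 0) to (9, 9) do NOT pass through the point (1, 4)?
Number of paths = 42185

Total paths from (0, 0) to (9, 9): C(18, 9) = 48620. Paths through (1, 4): (paths (0, 0) → (1, 4)) × (paths (1, 4) → (9, 9)) = C(5, 1) · C(13, 8) = 5 · 1287 = 6435. Avoidance count = 48620 − 6435 = 42185.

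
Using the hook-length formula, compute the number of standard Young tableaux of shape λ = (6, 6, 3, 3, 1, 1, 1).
# SYT of shape (6, 6, 3, 3, 1, 1, 1) = 377910000

Hook-length formula: f^λ = n! / Π hook(c), product over all cells c of the Young diagram. For λ = (6, 6, 3, 3, 1, 1, 1), n = 21 boxes. Hook lengths by row (left-to-right, top-to-bottom): [12, 8, 7, 4, 3, 2]; [11, 7, 6, 3, 2, 1]; [7, 3, 2]; [6, 2, 1]; [3]; [2]; [1]. Product of hooks = 135193411584. So f^λ = 21! / 135193411584 = 51090942171709440000 / 135193411584 = 377910000.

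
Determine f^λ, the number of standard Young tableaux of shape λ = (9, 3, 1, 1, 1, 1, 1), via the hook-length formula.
# SYT of shape (9, 3, 1, 1, 1, 1, 1) = 238238

Hook-length formula: f^λ = n! / Π hook(c), product over all cells c of the Young diagram. For λ = (9, 3, 1, 1, 1, 1, 1), n = 17 boxes. Hook lengths by row (left-to-right, top-to-bottom): [15, 9, 8, 6, 5, 4, 3, 2, 1]; [8, 2, 1]; [5]; [4]; [3]; [2]; [1]. Product of hooks = 1492992000. So f^λ = 17! / 1492992000 = 355687428096000 / 1492992000 = 238238.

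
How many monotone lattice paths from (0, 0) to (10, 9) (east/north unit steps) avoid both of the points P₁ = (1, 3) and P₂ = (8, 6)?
Number of paths = 47128

Inclusion–exclusion. Total paths: C(19, 10) = 92378. Through P₁: C(4, 1)·C(15, 9) = 20020. Through P₂: C(14, 8)·C(5, 2) = 30030. Since P₁ is strictly southwest of P₂, a monotone path through both must visit P₁ then P₂; paths through both = C(4, 1)·C(10, 7)·C(5, 2) = 4800. Avoid both = 92378 − 20020 − 30030 + 4800 = 47128.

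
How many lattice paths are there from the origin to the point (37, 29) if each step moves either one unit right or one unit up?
Number of paths = 4472995859186094240

A monotone lattice path from (0, 0) to (37, 29) consists of 37 east steps and 29 north steps in some order, so it is determined by which 37 of the 66 steps are east. The count is C(66, 37) = 4472995859186094240.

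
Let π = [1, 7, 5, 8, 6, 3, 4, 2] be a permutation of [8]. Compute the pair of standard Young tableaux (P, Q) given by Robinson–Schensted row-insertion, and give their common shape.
P = [1, 2, 4] / [3, 6] / [5, 8] / [7];  Q = [1, 2, 4] / [3, 5] / [6, 7] / [8];  common shape = (3, 2, 2, 1)

Row-insert the values π_1, π_2, … into P one at a time, bumping the leftmost entry strictly greater than the inserted value down to the next row. The recording tableau Q records, in position (i, j), the step at which that cell was added to P.
  Insert 1 (step 1): P = [1];  Q = [1]
  Insert 7 (step 2): P = [1, 7];  Q = [1, 2]
  Insert 5 (step 3): P = [1, 5] / [7];  Q = [1, 2] / [3]
  Insert 8 (step 4): P = [1, 5, 8] / [7];  Q = [1, 2, 4] / [3]
  Insert 6 (step 5): P = [1, 5, 6] / [7, 8];  Q = [1, 2, 4] / [3, 5]
  Insert 3 (step 6): P = [1, 3, 6] / [5, 8] / [7];  Q = [1, 2, 4] / [3, 5] / [6]
  Insert 4 (step 7): P = [1, 3, 4] / [5, 6] / [7, 8];  Q = [1, 2, 4] / [3, 5] / [6, 7]
  Insert 2 (step 8): P = [1, 2, 4] / [3, 6] / [5, 8] / [7];  Q = [1, 2, 4] / [3, 5] / [6, 7] / [8]
Final shape: (3, 2, 2, 1).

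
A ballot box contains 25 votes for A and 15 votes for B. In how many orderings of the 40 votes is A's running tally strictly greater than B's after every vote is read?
Strict-lead orderings = 10056336264

Total orderings of the 40 votes with 25 for A: C(40, 25) = 40225345056. By the Bertrand ballot formula (Cycle Lemma / reflection principle), the number of orderings in which A is strictly ahead of B throughout is (p − q)/(p + q) · C(p + q, p) = (25 − 15)/(25 + 15) · 40225345056 = 10056336264.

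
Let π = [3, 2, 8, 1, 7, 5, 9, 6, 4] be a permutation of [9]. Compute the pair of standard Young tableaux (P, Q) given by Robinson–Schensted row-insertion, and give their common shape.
P = [1, 4, 6] / [2, 5, 9] / [3, 7] / [8];  Q = [1, 3, 7] / [2, 5, 8] / [4, 6] / [9];  common shape = (3, 3, 2, 1)

Row-insert the values π_1, π_2, … into P one at a time, bumping the leftmost entry strictly greater than the inserted value down to the next row. The recording tableau Q records, in position (i, j), the step at which that cell was added to P.
  Insert 3 (step 1): P = [3];  Q = [1]
  Insert 2 (step 2): P = [2] / [3];  Q = [1] / [2]
  Insert 8 (step 3): P = [2, 8] / [3];  Q = [1, 3] / [2]
  Insert 1 (step 4): P = [1, 8] / [2] / [3];  Q = [1, 3] / [2] / [4]
  Insert 7 (step 5): P = [1, 7] / [2, 8] / [3];  Q = [1, 3] / [2, 5] / [4]
  Insert 5 (step 6): P = [1, 5] / [2, 7] / [3, 8];  Q = [1, 3] / [2, 5] / [4, 6]
  Insert 9 (step 7): P = [1, 5, 9] / [2, 7] / [3, 8];  Q = [1, 3, 7] / [2, 5] / [4, 6]
  Insert 6 (step 8): P = [1, 5, 6] / [2, 7, 9] / [3, 8];  Q = [1, 3, 7] / [2, 5, 8] / [4, 6]
  Insert 4 (step 9): P = [1, 4, 6] / [2, 5, 9] / [3, 7] / [8];  Q = [1, 3, 7] / [2, 5, 8] / [4, 6] / [9]
Final shape: (3, 3, 2, 1).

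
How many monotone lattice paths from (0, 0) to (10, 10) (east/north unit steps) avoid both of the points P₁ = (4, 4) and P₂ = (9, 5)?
Number of paths = 110584

Inclusion–exclusion. Total paths: C(20, 10) = 184756. Through P₁: C(8, 4)·C(12, 6) = 64680. Through P₂: C(14, 9)·C(6, 1) = 12012. Since P₁ is strictly southwest of P₂, a monotone path through both must visit P₁ then P₂; paths through both = C(8, 4)·C(6, 5)·C(6, 1) = 2520. Avoid both = 184756 − 64680 − 12012 + 2520 = 110584.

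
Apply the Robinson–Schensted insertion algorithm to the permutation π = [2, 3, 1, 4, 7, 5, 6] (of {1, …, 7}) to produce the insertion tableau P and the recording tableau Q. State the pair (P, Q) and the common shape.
P = [1, 3, 4, 5, 6] / [2, 7];  Q = [1, 2, 4, 5, 7] / [3, 6];  common shape = (5, 2)

Row-insert the values π_1, π_2, … into P one at a time, bumping the leftmost entry strictly greater than the inserted value down to the next row. The recording tableau Q records, in position (i, j), the step at which that cell was added to P.
  Insert 2 (step 1): P = [2];  Q = [1]
  Insert 3 (step 2): P = [2, 3];  Q = [1, 2]
  Insert 1 (step 3): P = [1, 3] / [2];  Q = [1, 2] / [3]
  Insert 4 (step 4): P = [1, 3, 4] / [2];  Q = [1, 2, 4] / [3]
  Insert 7 (step 5): P = [1, 3, 4, 7] / [2];  Q = [1, 2, 4, 5] / [3]
  Insert 5 (step 6): P = [1, 3, 4, 5] / [2, 7];  Q = [1, 2, 4, 5] / [3, 6]
  Insert 6 (step 7): P = [1, 3, 4, 5, 6] / [2, 7];  Q = [1, 2, 4, 5, 7] / [3, 6]
Final shape: (5, 2).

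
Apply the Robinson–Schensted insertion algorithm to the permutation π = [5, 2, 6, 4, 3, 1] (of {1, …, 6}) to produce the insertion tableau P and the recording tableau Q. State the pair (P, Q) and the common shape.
P = [1, 3] / [2, 6] / [4] / [5];  Q = [1, 3] / [2, 4] / [5] / [6];  common shape = (2, 2, 1, 1)

Row-insert the values π_1, π_2, … into P one at a time, bumping the leftmost entry strictly greater than the inserted value down to the next row. The recording tableau Q records, in position (i, j), the step at which that cell was added to P.
  Insert 5 (step 1): P = [5];  Q = [1]
  Insert 2 (step 2): P = [2] / [5];  Q = [1] / [2]
  Insert 6 (step 3): P = [2, 6] / [5];  Q = [1, 3] / [2]
  Insert 4 (step 4): P = [2, 4] / [5, 6];  Q = [1, 3] / [2, 4]
  Insert 3 (step 5): P = [2, 3] / [4, 6] / [5];  Q = [1, 3] / [2, 4] / [5]
  Insert 1 (step 6): P = [1, 3] / [2, 6] / [4] / [5];  Q = [1, 3] / [2, 4] / [5] / [6]
Final shape: (2, 2, 1, 1).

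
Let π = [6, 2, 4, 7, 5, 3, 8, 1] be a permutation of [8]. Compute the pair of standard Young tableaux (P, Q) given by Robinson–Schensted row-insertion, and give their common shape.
P = [1, 3, 5, 8] / [2, 7] / [4] / [6];  Q = [1, 3, 4, 7] / [2, 5] / [6] / [8];  common shape = (4, 2, 1, 1)

Row-insert the values π_1, π_2, … into P one at a time, bumping the leftmost entry strictly greater than the inserted value down to the next row. The recording tableau Q records, in position (i, j), the step at which that cell was added to P.
  Insert 6 (step 1): P = [6];  Q = [1]
  Insert 2 (step 2): P = [2] / [6];  Q = [1] / [2]
  Insert 4 (step 3): P = [2, 4] / [6];  Q = [1, 3] / [2]
  Insert 7 (step 4): P = [2, 4, 7] / [6];  Q = [1, 3, 4] / [2]
  Insert 5 (step 5): P = [2, 4, 5] / [6, 7];  Q = [1, 3, 4] / [2, 5]
  Insert 3 (step 6): P = [2, 3, 5] / [4, 7] / [6];  Q = [1, 3, 4] / [2, 5] / [6]
  Insert 8 (step 7): P = [2, 3, 5, 8] / [4, 7] / [6];  Q = [1, 3, 4, 7] / [2, 5] / [6]
  Insert 1 (step 8): P = [1, 3, 5, 8] / [2, 7] / [4] / [6];  Q = [1, 3, 4, 7] / [2, 5] / [6] / [8]
Final shape: (4, 2, 1, 1).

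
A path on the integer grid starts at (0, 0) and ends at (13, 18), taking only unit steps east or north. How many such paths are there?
Number of paths = 206253075

A monotone lattice path from (0, 0) to (13, 18) consists of 13 east steps and 18 north steps in some order, so it is determined by which 13 of the 31 steps are east. The count is C(31, 13) = 206253075.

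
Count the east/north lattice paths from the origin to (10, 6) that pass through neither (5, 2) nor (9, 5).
Number of paths = 2828

Inclusion–exclusion. Total paths: C(16, 10) = 8008. Through P₁: C(7, 5)·C(9, 5) = 2646. Through P₂: C(14, 9)·C(2, 1) = 4004. Since P₁ is strictly southwest of P₂, a monotone path through both must visit P₁ then P₂; paths through both = C(7, 5)·C(7, 4)·C(2, 1) = 1470. Avoid both = 8008 − 2646 − 4004 + 1470 = 2828.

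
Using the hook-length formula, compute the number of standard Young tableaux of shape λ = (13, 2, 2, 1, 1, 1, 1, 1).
# SYT of shape (13, 2, 2, 1, 1, 1, 1, 1) = 7482618

Hook-length formula: f^λ = n! / Π hook(c), product over all cells c of the Young diagram. For λ = (13, 2, 2, 1, 1, 1, 1, 1), n = 22 boxes. Hook lengths by row (left-to-right, top-to-bottom): [20, 14, 11, 10, 9, 8, 7, 6, 5, 4, 3, 2, 1]; [8, 2]; [7, 1]; [5]; [4]; [3]; [2]; [1]. Product of hooks = 150214901760000. So f^λ = 22! / 150214901760000 = 1124000727777607680000 / 150214901760000 = 7482618.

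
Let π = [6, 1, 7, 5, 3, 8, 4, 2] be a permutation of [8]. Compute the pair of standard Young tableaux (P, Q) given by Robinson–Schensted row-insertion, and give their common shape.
P = [1, 2, 4] / [3, 7, 8] / [5] / [6];  Q = [1, 3, 6] / [2, 4, 7] / [5] / [8];  common shape = (3, 3, 1, 1)

Row-insert the values π_1, π_2, … into P one at a time, bumping the leftmost entry strictly greater than the inserted value down to the next row. The recording tableau Q records, in position (i, j), the step at which that cell was added to P.
  Insert 6 (step 1): P = [6];  Q = [1]
  Insert 1 (step 2): P = [1] / [6];  Q = [1] / [2]
  Insert 7 (step 3): P = [1, 7] / [6];  Q = [1, 3] / [2]
  Insert 5 (step 4): P = [1, 5] / [6, 7];  Q = [1, 3] / [2, 4]
  Insert 3 (step 5): P = [1, 3] / [5, 7] / [6];  Q = [1, 3] / [2, 4] / [5]
  Insert 8 (step 6): P = [1, 3, 8] / [5, 7] / [6];  Q = [1, 3, 6] / [2, 4] / [5]
  Insert 4 (step 7): P = [1, 3, 4] / [5, 7, 8] / [6];  Q = [1, 3, 6] / [2, 4, 7] / [5]
  Insert 2 (step 8): P = [1, 2, 4] / [3, 7, 8] / [5] / [6];  Q = [1, 3, 6] / [2, 4, 7] / [5] / [8]
Final shape: (3, 3, 1, 1).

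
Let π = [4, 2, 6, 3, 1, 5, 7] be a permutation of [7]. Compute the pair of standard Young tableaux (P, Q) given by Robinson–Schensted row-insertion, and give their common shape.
P = [1, 3, 5, 7] / [2, 6] / [4];  Q = [1, 3, 6, 7] / [2, 4] / [5];  common shape = (4, 2, 1)

Row-insert the values π_1, π_2, … into P one at a time, bumping the leftmost entry strictly greater than the inserted value down to the next row. The recording tableau Q records, in position (i, j), the step at which that cell was added to P.
  Insert 4 (step 1): P = [4];  Q = [1]
  Insert 2 (step 2): P = [2] / [4];  Q = [1] / [2]
  Insert 6 (step 3): P = [2, 6] / [4];  Q = [1, 3] / [2]
  Insert 3 (step 4): P = [2, 3] / [4, 6];  Q = [1, 3] / [2, 4]
  Insert 1 (step 5): P = [1, 3] / [2, 6] / [4];  Q = [1, 3] / [2, 4] / [5]
  Insert 5 (step 6): P = [1, 3, 5] / [2, 6] / [4];  Q = [1, 3, 6] / [2, 4] / [5]
  Insert 7 (step 7): P = [1, 3, 5, 7] / [2, 6] / [4];  Q = [1, 3, 6, 7] / [2, 4] / [5]
Final shape: (4, 2, 1).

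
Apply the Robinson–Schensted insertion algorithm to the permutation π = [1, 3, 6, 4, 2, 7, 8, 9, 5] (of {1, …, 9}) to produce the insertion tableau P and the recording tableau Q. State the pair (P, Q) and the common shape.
P = [1, 2, 4, 5, 8, 9] / [3, 7] / [6];  Q = [1, 2, 3, 6, 7, 8] / [4, 9] / [5];  common shape = (6, 2, 1)

Row-insert the values π_1, π_2, … into P one at a time, bumping the leftmost entry strictly greater than the inserted value down to the next row. The recording tableau Q records, in position (i, j), the step at which that cell was added to P.
  Insert 1 (step 1): P = [1];  Q = [1]
  Insert 3 (step 2): P = [1, 3];  Q = [1, 2]
  Insert 6 (step 3): P = [1, 3, 6];  Q = [1, 2, 3]
  Insert 4 (step 4): P = [1, 3, 4] / [6];  Q = [1, 2, 3] / [4]
  Insert 2 (step 5): P = [1, 2, 4] / [3] / [6];  Q = [1, 2, 3] / [4] / [5]
  Insert 7 (step 6): P = [1, 2, 4, 7] / [3] / [6];  Q = [1, 2, 3, 6] / [4] / [5]
  Insert 8 (step 7): P = [1, 2, 4, 7, 8] / [3] / [6];  Q = [1, 2, 3, 6, 7] / [4] / [5]
  Insert 9 (step 8): P = [1, 2, 4, 7, 8, 9] / [3] / [6];  Q = [1, 2, 3, 6, 7, 8] / [4] / [5]
  Insert 5 (step 9): P = [1, 2, 4, 5, 8, 9] / [3, 7] / [6];  Q = [1, 2, 3, 6, 7, 8] / [4, 9] / [5]
Final shape: (6, 2, 1).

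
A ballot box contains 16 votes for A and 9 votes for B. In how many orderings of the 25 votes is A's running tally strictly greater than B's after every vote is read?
Strict-lead orderings = 572033

Total orderings of the 25 votes with 16 for A: C(25, 16) = 2042975. By the Bertrand ballot formula (Cycle Lemma / reflection principle), the number of orderings in which A is strictly ahead of B throughout is (p − q)/(p + q) · C(p + q, p) = (16 − 9)/(16 + 9) · 2042975 = 572033.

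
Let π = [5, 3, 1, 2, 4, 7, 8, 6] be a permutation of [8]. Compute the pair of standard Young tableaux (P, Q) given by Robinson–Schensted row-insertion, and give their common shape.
P = [1, 2, 4, 6, 8] / [3, 7] / [5];  Q = [1, 4, 5, 6, 7] / [2, 8] / [3];  common shape = (5, 2, 1)

Row-insert the values π_1, π_2, … into P one at a time, bumping the leftmost entry strictly greater than the inserted value down to the next row. The recording tableau Q records, in position (i, j), the step at which that cell was added to P.
  Insert 5 (step 1): P = [5];  Q = [1]
  Insert 3 (step 2): P = [3] / [5];  Q = [1] / [2]
  Insert 1 (step 3): P = [1] / [3] / [5];  Q = [1] / [2] / [3]
  Insert 2 (step 4): P = [1, 2] / [3] / [5];  Q = [1, 4] / [2] / [3]
  Insert 4 (step 5): P = [1, 2, 4] / [3] / [5];  Q = [1, 4, 5] / [2] / [3]
  Insert 7 (step 6): P = [1, 2, 4, 7] / [3] / [5];  Q = [1, 4, 5, 6] / [2] / [3]
  Insert 8 (step 7): P = [1, 2, 4, 7, 8] / [3] / [5];  Q = [1, 4, 5, 6, 7] / [2] / [3]
  Insert 6 (step 8): P = [1, 2, 4, 6, 8] / [3, 7] / [5];  Q = [1, 4, 5, 6, 7] / [2, 8] / [3]
Final shape: (5, 2, 1).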